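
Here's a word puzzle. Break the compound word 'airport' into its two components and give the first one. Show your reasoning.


Split 'airport' into 'air' + 'port'. The first part is 'air'.

air


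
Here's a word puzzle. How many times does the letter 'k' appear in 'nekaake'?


Letter 'k' in 'nekaake': found at position(s) 3, 6 = 2 occurrence(s).

2


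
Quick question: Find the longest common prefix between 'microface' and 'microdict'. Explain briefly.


Compare from the start: 5 characters match: 'micro'. Mismatch at position 6: 'f' vs 'd'.

micro


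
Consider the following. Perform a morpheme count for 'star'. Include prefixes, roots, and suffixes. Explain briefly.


Decomposition: star (free morpheme) = 1 morpheme(s)

1 morphemes


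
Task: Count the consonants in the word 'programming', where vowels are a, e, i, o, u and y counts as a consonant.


Consonants in 'programming': p, r, g, r, m, m, n, g = 8 consonants.

8


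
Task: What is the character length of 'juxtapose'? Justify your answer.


Spell out 'juxtapose' and number each letter: j(1), u(2), x(3), t(4), a(5), p(6), o(7), s(8), e(9). Total: 9 letters.

9


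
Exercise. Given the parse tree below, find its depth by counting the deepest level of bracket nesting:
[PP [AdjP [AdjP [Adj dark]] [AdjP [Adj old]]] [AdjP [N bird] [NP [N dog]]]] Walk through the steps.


Count bracket nesting levels:
'[' at pos 0: depth = 1
'[' at pos 4: depth = 2
'[' at pos 10: depth = 3
'[' at pos 16: depth = 4
'[' at pos 28: depth = 3
'[' at pos 34: depth = 4
'[' at pos 46: depth = 2
'[' at pos 52: depth = 3
'[' at pos 61: depth = 3
'[' at pos 65: depth = 4
Maximum depth reached: 4

4


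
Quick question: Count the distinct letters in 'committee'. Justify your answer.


Unique letters in 'committee': {c, e, i, m, o, t} = 6 distinct letters.

6


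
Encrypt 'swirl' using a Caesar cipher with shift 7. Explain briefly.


Shift each letter by 7: s -> z, w -> d, i -> p, r -> y, l -> s. Result: 'zdpys'.

zdpys


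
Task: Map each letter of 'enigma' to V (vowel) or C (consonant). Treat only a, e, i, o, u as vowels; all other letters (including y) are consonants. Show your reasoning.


Letter mapping: e = V, n = C, i = V, g = C, m = C, a = V.

VCVCCV


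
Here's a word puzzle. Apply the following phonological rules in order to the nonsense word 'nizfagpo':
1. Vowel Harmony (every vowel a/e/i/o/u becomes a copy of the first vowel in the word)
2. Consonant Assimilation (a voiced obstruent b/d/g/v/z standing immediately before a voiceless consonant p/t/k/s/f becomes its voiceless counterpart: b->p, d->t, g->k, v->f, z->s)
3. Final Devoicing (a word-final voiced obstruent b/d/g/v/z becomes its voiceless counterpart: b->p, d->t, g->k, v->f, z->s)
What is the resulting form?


Starting form: 'nizfagpo'
Rule 1: Vowel Harmony: all vowels become 'i' (matching first vowel). 'nizfagpo' -> 'nizfigpi'
Rule 2: Consonant Assimilation: voiced obstruent before voiceless consonant becomes voiceless ('zf' -> 'sf', 'gp' -> 'kp'). 'nizfigpi' -> 'nisfikpi'
Rule 3: Final Devoicing: the word ends in the vowel 'i', not a consonant. No change.
Final form: 'nisfikpi'

nisfikpi


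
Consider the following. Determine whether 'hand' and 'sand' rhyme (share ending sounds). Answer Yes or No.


Rime (stressed vowel + following sounds) of 'hand': -and = /ænd/
Rime of 'sand': -and = /ænd/
/ænd/ and /ænd/ are the same ending sound, so the words rhyme.

Yes


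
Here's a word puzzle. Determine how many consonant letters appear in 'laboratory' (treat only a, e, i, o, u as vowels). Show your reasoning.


Consonants in 'laboratory': l, b, r, t, r, y = 6 consonants.

6


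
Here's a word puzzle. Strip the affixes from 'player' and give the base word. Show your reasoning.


Remove suffix '-er' from 'player' to get root 'play'.

play


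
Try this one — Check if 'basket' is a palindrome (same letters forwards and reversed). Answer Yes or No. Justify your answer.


Forward: 'basket'
Reversed: 'teksab'
They differ.

No


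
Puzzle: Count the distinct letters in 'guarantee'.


Unique letters in 'guarantee': {a, e, g, n, r, t, u} = 7 distinct letters.

7


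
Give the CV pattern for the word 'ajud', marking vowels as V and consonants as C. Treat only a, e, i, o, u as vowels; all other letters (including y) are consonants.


Letter mapping: a = V, j = C, u = V, d = C.

VCVC


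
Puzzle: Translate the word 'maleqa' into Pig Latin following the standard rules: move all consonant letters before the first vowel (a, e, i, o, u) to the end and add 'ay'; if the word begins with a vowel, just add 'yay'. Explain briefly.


'maleqa': move consonant cluster 'm' to end and add 'ay': 'aleqamay'.

aleqamay


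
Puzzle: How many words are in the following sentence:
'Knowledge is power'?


Split into words: Knowledge | is | power = 3 words.

3


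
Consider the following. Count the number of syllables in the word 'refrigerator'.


Break 'refrigerator' into syllables: re-frig-er-a-tor -> re | frig | er | a | tor = 5 syllables

5 syllables


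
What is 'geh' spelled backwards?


Reverse 'geh' character by character: 'heg'.

heg


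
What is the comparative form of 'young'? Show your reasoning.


Apply comparative formation (add -er): 'young' -> 'younger'.

younger


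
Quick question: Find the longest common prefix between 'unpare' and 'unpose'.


Compare from the start: 3 characters match: 'unp'. Mismatch at position 4: 'a' vs 'o'.

unp


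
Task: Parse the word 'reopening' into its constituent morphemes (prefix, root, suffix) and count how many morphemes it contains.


Step 1: Identify prefix: 're' (meaning: again)
Step 2: Identify root: 'open'
Step 3: Identify suffix(es): 'ing'
Decomposition: re- (prefix: again) + open (root) + -ing (suffix: ongoing action)
Total morphemes: 3

3 morphemes (re- (prefix: again) + open (root) + -ing (suffix: ongoing action))


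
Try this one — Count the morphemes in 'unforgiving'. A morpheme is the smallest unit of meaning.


Decomposition: un- (prefix) + forgive (root) + -ing (suffix) = 3 morpheme(s)

3 morphemes


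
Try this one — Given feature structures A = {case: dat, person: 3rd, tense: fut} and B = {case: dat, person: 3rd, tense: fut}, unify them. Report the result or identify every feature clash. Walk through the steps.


Compare features:
case: A=dat vs B=dat -> unified: dat
person: A=3rd vs B=3rd -> unified: 3rd
tense: A=fut vs B=fut -> unified: fut
No clashes found.

Unified: {case: dat, person: 3rd, tense: fut}


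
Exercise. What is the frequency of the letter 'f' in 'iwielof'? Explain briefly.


Letter 'f' in 'iwielof': found at position(s) 7 = 1 occurrence(s).

1


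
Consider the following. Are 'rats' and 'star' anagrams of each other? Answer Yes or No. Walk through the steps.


Sorted letters of 'rats': 'arst'
Sorted letters of 'star': 'arst'
They match.

Yes


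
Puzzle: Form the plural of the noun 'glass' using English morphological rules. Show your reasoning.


Apply rule: Add -es (sibilant/fricative ending). 'glass' becomes 'glasses'.

glasses


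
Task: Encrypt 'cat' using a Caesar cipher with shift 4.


Shift each letter by 4: c -> g, a -> e, t -> x. Result: 'gex'.

gex


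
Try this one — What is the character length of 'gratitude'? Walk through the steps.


Spell out 'gratitude' and number each letter: g(1), r(2), a(3), t(4), i(5), t(6), u(7), d(8), e(9). Total: 9 letters.

9


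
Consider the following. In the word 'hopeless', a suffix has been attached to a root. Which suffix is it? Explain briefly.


The word 'hopeless' = 'hope' (root) + '-less' (suffix). The suffix is '-less'.

less


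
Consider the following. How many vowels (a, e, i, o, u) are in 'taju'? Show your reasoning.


Vowels in 'taju': a, u = 2 vowels.

2


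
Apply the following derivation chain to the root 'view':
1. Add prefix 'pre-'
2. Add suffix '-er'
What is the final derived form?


Step 1: Add prefix 'pre-' to 'view' = 'preview'
Step 2: Add suffix '-er' to 'preview' = 'previewer'

previewer


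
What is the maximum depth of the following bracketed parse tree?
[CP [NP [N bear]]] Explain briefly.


Count bracket nesting levels:
'[' at pos 0: depth = 1
'[' at pos 4: depth = 2
'[' at pos 8: depth = 3
Maximum depth reached: 3

3


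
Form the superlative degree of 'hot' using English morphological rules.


Apply superlative formation (double final consonant, add -est): 'hot' -> 'hottest'.

hottest


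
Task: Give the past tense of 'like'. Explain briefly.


Apply rule: Add -d (word ends in -e). 'like' becomes 'liked'.

liked


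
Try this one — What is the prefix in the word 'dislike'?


The word 'dislike' = 'dis' (prefix) + 'like' (root). The prefix is 'dis'.

dis


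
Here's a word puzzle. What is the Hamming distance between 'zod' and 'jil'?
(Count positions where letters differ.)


Alignment:
Position 1: 'z' vs 'j' = DIFFER
Position 2: 'o' vs 'i' = DIFFER
Position 3: 'd' vs 'l' = DIFFER
Total differences: 3

3


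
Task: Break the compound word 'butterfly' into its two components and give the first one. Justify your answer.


Split 'butterfly' into 'butter' + 'fly'. The first part is 'butter'.

butter


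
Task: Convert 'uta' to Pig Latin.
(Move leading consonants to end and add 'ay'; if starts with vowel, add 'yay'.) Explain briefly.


'uta' starts with a vowel, so add 'yay': 'utayay'.

utayay


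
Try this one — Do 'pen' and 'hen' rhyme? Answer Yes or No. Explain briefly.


Rime (stressed vowel + following sounds) of 'pen': -en = /ɛn/
Rime of 'hen': -en = /ɛn/
/ɛn/ and /ɛn/ are the same ending sound, so the words rhyme.

Yes


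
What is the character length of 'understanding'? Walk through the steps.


Spell out 'understanding' and number each letter: u(1), n(2), d(3), e(4), r(5), s(6), t(7), a(8), n(9), d(10), i(11), n(12), g(13). Total: 13 letters.

13


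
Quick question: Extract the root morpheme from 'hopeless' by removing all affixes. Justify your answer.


Remove suffix '-less' from 'hopeless' to get root 'hope'.

hope


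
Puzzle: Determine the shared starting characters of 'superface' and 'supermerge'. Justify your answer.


Compare from the start: 5 characters match: 'super'. Mismatch at position 6: 'f' vs 'm'.

super


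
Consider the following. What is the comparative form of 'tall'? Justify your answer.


Apply comparative formation (add -er): 'tall' -> 'taller'.

taller


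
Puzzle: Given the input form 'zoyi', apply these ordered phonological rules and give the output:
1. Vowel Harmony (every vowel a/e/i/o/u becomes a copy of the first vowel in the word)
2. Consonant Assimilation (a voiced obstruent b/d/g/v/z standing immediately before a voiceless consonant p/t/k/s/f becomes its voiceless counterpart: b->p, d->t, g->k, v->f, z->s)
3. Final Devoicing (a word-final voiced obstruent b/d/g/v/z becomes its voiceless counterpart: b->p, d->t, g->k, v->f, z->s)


Starting form: 'zoyi'
Rule 1: Vowel Harmony: all vowels become 'o' (matching first vowel). 'zoyi' -> 'zoyo'
Rule 2: Consonant Assimilation: no voiced obstruent (b/d/g/v/z) stands immediately before a voiceless consonant (p/t/k/s/f). No change.
Rule 3: Final Devoicing: the word ends in the vowel 'o', not a consonant. No change.
Final form: 'zoyo'

zoyo


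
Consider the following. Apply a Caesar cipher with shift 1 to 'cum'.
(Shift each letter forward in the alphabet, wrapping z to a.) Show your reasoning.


Shift each letter by 1: c -> d, u -> v, m -> n. Result: 'dvn'.

dvn


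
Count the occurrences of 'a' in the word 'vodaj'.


Letter 'a' in 'vodaj': found at position(s) 4 = 1 occurrence(s).

1


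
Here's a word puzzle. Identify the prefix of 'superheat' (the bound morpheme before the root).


The word 'superheat' = 'super' (prefix) + 'heat' (root). The prefix is 'super'.

super


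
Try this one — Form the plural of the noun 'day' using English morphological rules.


Apply rule: Add -s. 'day' becomes 'days'.

days


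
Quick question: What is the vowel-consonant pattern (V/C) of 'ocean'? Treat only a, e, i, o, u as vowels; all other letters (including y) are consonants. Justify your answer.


Letter mapping: o = V, c = C, e = V, a = V, n = C.

VCVVC


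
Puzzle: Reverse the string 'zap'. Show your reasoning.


Reverse 'zap' character by character: 'paz'.

paz


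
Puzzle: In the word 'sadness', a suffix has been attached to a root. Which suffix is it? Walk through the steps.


The word 'sadness' = 'sad' (root) + '-ness' (suffix). The suffix is '-ness'.

ness


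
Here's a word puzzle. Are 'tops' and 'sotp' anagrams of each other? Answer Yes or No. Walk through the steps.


Sorted letters of 'tops': 'opst'
Sorted letters of 'sotp': 'opst'
They match.

Yes


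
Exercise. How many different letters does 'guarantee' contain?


Unique letters in 'guarantee': {a, e, g, n, r, t, u} = 7 distinct letters.

7


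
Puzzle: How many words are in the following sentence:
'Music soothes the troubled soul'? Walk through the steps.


Split into words: Music | soothes | the | troubled | soul = 5 words.

5


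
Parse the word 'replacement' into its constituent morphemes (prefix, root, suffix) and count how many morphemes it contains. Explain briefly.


Step 1: Identify prefix: 're' (meaning: again)
Step 2: Identify root: 'place'
Step 3: Identify suffix(es): 'ment'
Decomposition: re- (prefix: again) + place (root) + -ment (suffix: action/result)
Total morphemes: 3

3 morphemes (re- (prefix: again) + place (root) + -ment (suffix: action/result))


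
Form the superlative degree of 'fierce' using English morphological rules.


Apply superlative formation (ends in e: add -st): 'fierce' -> 'fiercest'.

fiercest


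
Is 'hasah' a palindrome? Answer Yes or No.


Forward: 'hasah'
Reversed: 'hasah'
They are identical.

Yes


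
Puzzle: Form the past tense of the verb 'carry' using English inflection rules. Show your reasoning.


Apply rule: Change -y to -ied. 'carry' becomes 'carried'.

carried


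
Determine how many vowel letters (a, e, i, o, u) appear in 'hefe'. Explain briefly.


Vowels in 'hefe': e, e = 2 vowels.

2


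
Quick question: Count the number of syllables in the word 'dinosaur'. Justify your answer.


Break 'dinosaur' into syllables: di-no-saur -> di | no | saur = 3 syllables

3 syllables


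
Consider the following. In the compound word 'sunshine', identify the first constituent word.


Split 'sunshine' into 'sun' + 'shine'. The first part is 'sun'.

sun


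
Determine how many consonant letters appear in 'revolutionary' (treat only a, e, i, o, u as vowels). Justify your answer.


Consonants in 'revolutionary': r, v, l, t, n, r, y = 7 consonants.

7


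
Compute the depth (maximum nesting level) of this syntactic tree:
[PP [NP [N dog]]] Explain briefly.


Count bracket nesting levels:
'[' at pos 0: depth = 1
'[' at pos 4: depth = 2
'[' at pos 8: depth = 3
Maximum depth reached: 3

3


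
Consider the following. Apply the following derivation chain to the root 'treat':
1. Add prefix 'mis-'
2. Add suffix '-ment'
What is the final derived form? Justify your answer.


Step 1: Add prefix 'mis-' to 'treat' = 'mistreat'
Step 2: Add suffix '-ment' to 'mistreat' = 'mistreatment'

mistreatment


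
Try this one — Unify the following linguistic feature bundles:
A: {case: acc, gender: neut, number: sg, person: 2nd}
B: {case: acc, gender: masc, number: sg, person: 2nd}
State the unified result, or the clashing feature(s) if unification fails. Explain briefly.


Compare features:
case: A=acc vs B=acc -> unified: acc
gender: A=neut vs B=masc -> CLASH
number: A=sg vs B=sg -> unified: sg
person: A=2nd vs B=2nd -> unified: 2nd
Clash detected on feature 'gender' (neut vs masc); unification fails.

CLASH on 'gender' (neut vs masc)


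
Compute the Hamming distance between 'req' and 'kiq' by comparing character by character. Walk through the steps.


Alignment:
Position 1: 'r' vs 'k' = DIFFER
Position 2: 'e' vs 'i' = DIFFER
Position 3: 'q' vs 'q' = match
Total differences: 2

2


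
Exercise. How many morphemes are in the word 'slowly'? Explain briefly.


Decomposition: slow (root) + -ly (suffix) = 2 morpheme(s)

2 morphemes


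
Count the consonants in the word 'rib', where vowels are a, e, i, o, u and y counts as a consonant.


Consonants in 'rib': r, b = 2 consonants.

2


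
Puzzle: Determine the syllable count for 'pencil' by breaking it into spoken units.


Break 'pencil' into syllables: pen-cil -> pen | cil = 2 syllables

2 syllables


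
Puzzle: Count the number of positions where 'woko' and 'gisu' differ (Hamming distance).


Alignment:
Position 1: 'w' vs 'g' = DIFFER
Position 2: 'o' vs 'i' = DIFFER
Position 3: 'k' vs 's' = DIFFER
Position 4: 'o' vs 'u' = DIFFER
Total differences: 4

4


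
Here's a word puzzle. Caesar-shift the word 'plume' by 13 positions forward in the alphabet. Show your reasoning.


Shift each letter by 13: p -> c, l -> y, u -> h, m -> z, e -> r. Result: 'cyhzr'.

cyhzr


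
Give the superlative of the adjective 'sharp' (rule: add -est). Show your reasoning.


Apply superlative formation (add -est): 'sharp' -> 'sharpest'.

sharpest


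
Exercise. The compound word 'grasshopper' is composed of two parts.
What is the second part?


Split 'grasshopper' into 'grass' + 'hopper'. The second part is 'hopper'.

hopper


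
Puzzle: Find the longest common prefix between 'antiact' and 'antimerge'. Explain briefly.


Compare from the start: 4 characters match: 'anti'. Mismatch at position 5: 'a' vs 'm'.

anti


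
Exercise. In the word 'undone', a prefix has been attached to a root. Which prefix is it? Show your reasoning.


The word 'undone' = 'un' (prefix) + 'done' (root). The prefix is 'un'.

un


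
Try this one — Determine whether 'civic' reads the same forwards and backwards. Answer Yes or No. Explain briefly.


Forward: 'civic'
Reversed: 'civic'
They are identical.

Yes


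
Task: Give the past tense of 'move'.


Apply rule: Add -d (word ends in -e). 'move' becomes 'moved'.

moved


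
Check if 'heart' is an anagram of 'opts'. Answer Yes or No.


Sorted letters of 'heart': 'aehrt'
Sorted letters of 'opts': 'opst'
They do not match.

No


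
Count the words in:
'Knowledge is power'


Split into words: Knowledge | is | power = 3 words.

3


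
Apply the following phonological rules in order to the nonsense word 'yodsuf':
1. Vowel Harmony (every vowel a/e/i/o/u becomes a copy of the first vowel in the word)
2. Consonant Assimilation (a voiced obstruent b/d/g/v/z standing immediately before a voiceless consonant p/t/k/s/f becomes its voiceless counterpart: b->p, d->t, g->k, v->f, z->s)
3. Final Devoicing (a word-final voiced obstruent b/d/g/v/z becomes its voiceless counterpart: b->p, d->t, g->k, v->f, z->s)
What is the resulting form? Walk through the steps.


Starting form: 'yodsuf'
Rule 1: Vowel Harmony: all vowels become 'o' (matching first vowel). 'yodsuf' -> 'yodsof'
Rule 2: Consonant Assimilation: voiced obstruent before voiceless consonant becomes voiceless ('ds' -> 'ts'). 'yodsof' -> 'yotsof'
Rule 3: Final Devoicing: final consonant 'f' is not one of the voiced obstruents b/d/g/v/z. No change.
Final form: 'yotsof'

yotsof


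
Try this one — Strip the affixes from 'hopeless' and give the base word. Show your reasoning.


Remove suffix '-less' from 'hopeless' to get root 'hope'.

hope


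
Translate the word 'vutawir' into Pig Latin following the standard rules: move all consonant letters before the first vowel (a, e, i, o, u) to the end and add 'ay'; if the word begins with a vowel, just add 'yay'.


'vutawir': move consonant cluster 'v' to end and add 'ay': 'utawirvay'.

utawirvay


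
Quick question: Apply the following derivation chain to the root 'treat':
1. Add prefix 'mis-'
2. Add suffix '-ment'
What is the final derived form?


Step 1: Add prefix 'mis-' to 'treat' = 'mistreat'
Step 2: Add suffix '-ment' to 'mistreat' = 'mistreatment'

mistreatment


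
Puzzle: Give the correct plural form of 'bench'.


Apply rule: Add -es (sibilant/fricative ending). 'bench' becomes 'benches'.

benches


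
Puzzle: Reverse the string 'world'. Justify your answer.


Reverse 'world' character by character: 'dlrow'.

dlrow


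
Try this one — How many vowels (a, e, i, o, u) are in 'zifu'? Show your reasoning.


Vowels in 'zifu': i, u = 2 vowels.

2


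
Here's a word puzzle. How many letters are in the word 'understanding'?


Spell out 'understanding' and number each letter: u(1), n(2), d(3), e(4), r(5), s(6), t(7), a(8), n(9), d(10), i(11), n(12), g(13). Total: 13 letters.

13


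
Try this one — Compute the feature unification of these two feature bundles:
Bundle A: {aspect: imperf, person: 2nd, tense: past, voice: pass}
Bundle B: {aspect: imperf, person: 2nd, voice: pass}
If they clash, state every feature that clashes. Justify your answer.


Compare features:
aspect: A=imperf vs B=imperf -> unified: imperf
person: A=2nd vs B=2nd -> unified: 2nd
tense: A=past vs B=_ -> unified: past
voice: A=pass vs B=pass -> unified: pass
No clashes found.

Unified: {aspect: imperf, person: 2nd, tense: past, voice: pass}


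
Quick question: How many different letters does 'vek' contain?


Unique letters in 'vek': {e, k, v} = 3 distinct letters.

3


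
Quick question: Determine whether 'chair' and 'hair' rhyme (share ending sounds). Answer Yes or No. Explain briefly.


Rime (stressed vowel + following sounds) of 'chair': -air = /ɛər/
Rime of 'hair': -air = /ɛər/
/ɛər/ and /ɛər/ are the same ending sound, so the words rhyme.

Yes


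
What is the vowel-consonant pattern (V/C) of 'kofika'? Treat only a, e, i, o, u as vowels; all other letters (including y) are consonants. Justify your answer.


Letter mapping: k = C, o = V, f = C, i = V, k = C, a = V.

CVCVCV


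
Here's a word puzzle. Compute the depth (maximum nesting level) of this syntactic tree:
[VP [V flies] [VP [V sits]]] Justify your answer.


Count bracket nesting levels:
'[' at pos 0: depth = 1
'[' at pos 4: depth = 2
'[' at pos 14: depth = 2
'[' at pos 18: depth = 3
Maximum depth reached: 3

3


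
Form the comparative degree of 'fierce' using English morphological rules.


Apply comparative formation (ends in e: add -r): 'fierce' -> 'fiercer'.

fiercer


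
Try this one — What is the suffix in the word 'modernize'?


The word 'modernize' = 'modern' (root) + '-ize' (suffix). The suffix is '-ize'.

ize


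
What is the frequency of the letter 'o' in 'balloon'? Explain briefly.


Letter 'o' in 'balloon': found at position(s) 5, 6 = 2 occurrence(s).

2


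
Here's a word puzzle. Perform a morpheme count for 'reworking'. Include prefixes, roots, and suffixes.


Decomposition: re- (prefix) + work (root) + -ing (suffix) = 3 morpheme(s)

3 morphemes


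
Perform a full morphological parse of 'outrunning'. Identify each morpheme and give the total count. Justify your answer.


Step 1: Identify prefix: 'out' (meaning: surpass)
Step 2: Identify root: 'run'
Step 3: Identify suffix(es): 'ing'
Decomposition: out- (prefix: surpass) + run (root) + -ing (suffix: ongoing action)
Total morphemes: 3

3 morphemes (out- (prefix: surpass) + run (root) + -ing (suffix: ongoing action))


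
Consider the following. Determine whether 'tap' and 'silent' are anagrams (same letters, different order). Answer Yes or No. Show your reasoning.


Sorted letters of 'tap': 'apt'
Sorted letters of 'silent': 'eilnst'
They do not match.

No


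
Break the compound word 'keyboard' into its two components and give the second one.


Split 'keyboard' into 'key' + 'board'. The second part is 'board'.

board


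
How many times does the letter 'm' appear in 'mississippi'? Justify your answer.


Letter 'm' in 'mississippi': found at position(s) 1 = 1 occurrence(s).

1


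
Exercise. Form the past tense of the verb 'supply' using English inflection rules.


Apply rule: Change -y to -ied. 'supply' becomes 'supplied'.

supplied


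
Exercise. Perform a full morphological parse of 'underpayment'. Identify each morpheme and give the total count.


Step 1: Identify prefix: 'under' (meaning: beneath/insufficient)
Step 2: Identify root: 'pay'
Step 3: Identify suffix(es): 'ment'
Decomposition: under- (prefix: beneath/insufficient) + pay (root) + -ment (suffix: action/result)
Total morphemes: 3

3 morphemes (under- (prefix: beneath/insufficient) + pay (root) + -ment (suffix: action/result))


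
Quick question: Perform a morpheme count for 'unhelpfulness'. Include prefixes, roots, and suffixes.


Decomposition: un- (prefix) + help (root) + -ful (suffix) + -ness (suffix) = 4 morpheme(s)

4 morphemes


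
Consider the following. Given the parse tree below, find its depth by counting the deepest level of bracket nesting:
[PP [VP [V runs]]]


Count bracket nesting levels:
'[' at pos 0: depth = 1
'[' at pos 4: depth = 2
'[' at pos 8: depth = 3
Maximum depth reached: 3

3


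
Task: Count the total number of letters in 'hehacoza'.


Spell out 'hehacoza' and number each letter: h(1), e(2), h(3), a(4), c(5), o(6), z(7), a(8). Total: 8 letters.

8


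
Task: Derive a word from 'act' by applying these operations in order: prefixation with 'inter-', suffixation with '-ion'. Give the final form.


Step 1: Add prefix 'inter-' to 'act' = 'interact'
Step 2: Add suffix '-ion' to 'interact' = 'interaction'

interaction


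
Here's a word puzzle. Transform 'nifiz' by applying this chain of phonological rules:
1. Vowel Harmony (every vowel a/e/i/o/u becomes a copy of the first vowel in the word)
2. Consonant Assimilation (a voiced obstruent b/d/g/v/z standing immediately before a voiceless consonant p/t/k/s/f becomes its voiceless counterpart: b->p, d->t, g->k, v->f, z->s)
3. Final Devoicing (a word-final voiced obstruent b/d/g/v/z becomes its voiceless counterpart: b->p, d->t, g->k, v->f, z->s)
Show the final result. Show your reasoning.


Starting form: 'nifiz'
Rule 1: Vowel Harmony: all vowels already match. No change.
Rule 2: Consonant Assimilation: no voiced obstruent (b/d/g/v/z) stands immediately before a voiceless consonant (p/t/k/s/f). No change.
Rule 3: Final Devoicing: word-final voiced obstruent 'z' becomes voiceless 's'. 'nifiz' -> 'nifis'
Final form: 'nifis'

nifis


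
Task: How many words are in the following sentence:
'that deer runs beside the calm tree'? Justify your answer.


Split into words: that | deer | runs | beside | the | calm | tree = 7 words.

7


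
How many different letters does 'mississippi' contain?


Unique letters in 'mississippi': {i, m, p, s} = 4 distinct letters.

4


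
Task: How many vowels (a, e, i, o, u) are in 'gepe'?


Vowels in 'gepe': e, e = 2 vowels.

2


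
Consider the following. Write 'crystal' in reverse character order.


Reverse 'crystal' character by character: 'latsyrc'.

latsyrc


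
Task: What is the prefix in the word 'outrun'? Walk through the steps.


The word 'outrun' = 'out' (prefix) + 'run' (root). The prefix is 'out'.

out


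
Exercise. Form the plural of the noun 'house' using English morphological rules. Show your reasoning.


Apply rule: Add -s. 'house' becomes 'houses'.

houses


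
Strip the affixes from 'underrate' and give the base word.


Remove prefix 'under' from 'underrate' to get root 'rate'.

rate


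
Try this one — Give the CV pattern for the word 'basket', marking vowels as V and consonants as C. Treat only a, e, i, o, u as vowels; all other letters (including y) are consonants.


Letter mapping: b = C, a = V, s = C, k = C, e = V, t = C.

CVCCVC


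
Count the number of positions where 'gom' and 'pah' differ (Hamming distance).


Alignment:
Position 1: 'g' vs 'p' = DIFFER
Position 2: 'o' vs 'a' = DIFFER
Position 3: 'm' vs 'h' = DIFFER
Total differences: 3

3


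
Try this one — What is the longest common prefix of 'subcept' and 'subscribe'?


Compare from the start: 3 characters match: 'sub'. Mismatch at position 4: 'c' vs 's'.

sub


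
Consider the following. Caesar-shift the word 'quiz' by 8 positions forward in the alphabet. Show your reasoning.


Shift each letter by 8: q -> y, u -> c, i -> q, z -> h. Result: 'ycqh'.

ycqh


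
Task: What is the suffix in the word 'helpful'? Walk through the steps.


The word 'helpful' = 'help' (root) + '-ful' (suffix). The suffix is '-ful'.

ful


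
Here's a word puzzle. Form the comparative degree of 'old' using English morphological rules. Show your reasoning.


Apply comparative formation (add -er): 'old' -> 'older'.

older


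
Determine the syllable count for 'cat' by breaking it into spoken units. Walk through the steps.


Break 'cat' into syllables: cat -> cat = 1 syllable

1 syllable


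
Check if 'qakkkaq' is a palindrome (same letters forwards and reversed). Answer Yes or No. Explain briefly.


Forward: 'qakkkaq'
Reversed: 'qakkkaq'
They are identical.

Yes


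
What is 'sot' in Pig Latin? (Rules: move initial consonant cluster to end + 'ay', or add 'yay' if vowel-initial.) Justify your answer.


'sot': move consonant cluster 's' to end and add 'ay': 'otsay'.

otsay


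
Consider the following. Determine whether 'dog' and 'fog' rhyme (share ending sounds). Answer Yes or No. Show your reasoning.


Rime (stressed vowel + following sounds) of 'dog': -og = /ɒg/
Rime of 'fog': -og = /ɒg/
/ɒg/ and /ɒg/ are the same ending sound, so the words rhyme.

Yes


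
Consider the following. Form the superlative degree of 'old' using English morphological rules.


Apply superlative formation (add -est): 'old' -> 'oldest'.

oldest


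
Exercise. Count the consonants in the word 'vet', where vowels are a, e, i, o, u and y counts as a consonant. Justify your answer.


Consonants in 'vet': v, t = 2 consonants.

2


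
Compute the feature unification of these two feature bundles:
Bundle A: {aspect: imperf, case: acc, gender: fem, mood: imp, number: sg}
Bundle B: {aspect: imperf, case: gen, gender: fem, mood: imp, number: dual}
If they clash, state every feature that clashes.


Compare features:
aspect: A=imperf vs B=imperf -> unified: imperf
case: A=acc vs B=gen -> CLASH
gender: A=fem vs B=fem -> unified: fem
mood: A=imp vs B=imp -> unified: imp
number: A=sg vs B=dual -> CLASH
Clashes detected on features 'case' (acc vs gen) and 'number' (sg vs dual); unification fails.

CLASH on 'case' (acc vs gen) and 'number' (sg vs dual)


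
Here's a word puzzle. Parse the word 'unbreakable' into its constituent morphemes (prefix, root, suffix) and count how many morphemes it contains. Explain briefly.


Step 1: Identify prefix: 'un' (meaning: not/reverse)
Step 2: Identify root: 'break'
Step 3: Identify suffix(es): 'able'
Decomposition: un- (prefix: not/reverse) + break (root) + -able (suffix: capable of)
Total morphemes: 3

3 morphemes (un- (prefix: not/reverse) + break (root) + -able (suffix: capable of))


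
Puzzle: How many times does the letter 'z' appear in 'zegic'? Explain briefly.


Letter 'z' in 'zegic': found at position(s) 1 = 1 occurrence(s).

1


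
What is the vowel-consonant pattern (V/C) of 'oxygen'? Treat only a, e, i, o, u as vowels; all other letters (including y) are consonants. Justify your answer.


Letter mapping: o = V, x = C, y = C, g = C, e = V, n = C.

VCCCVC


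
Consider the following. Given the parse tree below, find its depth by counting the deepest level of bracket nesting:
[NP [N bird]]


Count bracket nesting levels:
'[' at pos 0: depth = 1
'[' at pos 4: depth = 2
Maximum depth reached: 2

2


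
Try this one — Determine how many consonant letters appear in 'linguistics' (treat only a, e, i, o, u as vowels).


Consonants in 'linguistics': l, n, g, s, t, c, s = 7 consonants.

7


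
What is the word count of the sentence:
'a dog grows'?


Split into words: a | dog | grows = 3 words.

3


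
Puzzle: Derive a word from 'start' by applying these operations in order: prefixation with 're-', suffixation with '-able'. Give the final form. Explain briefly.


Step 1: Add prefix 're-' to 'start' = 'restart'
Step 2: Add suffix '-able' to 'restart' = 'restartable'

restartable


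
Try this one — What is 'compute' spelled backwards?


Reverse 'compute' character by character: 'etupmoc'.

etupmoc


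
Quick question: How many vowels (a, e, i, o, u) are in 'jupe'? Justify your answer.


Vowels in 'jupe': u, e = 2 vowels.

2


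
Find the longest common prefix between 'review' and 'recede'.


Compare from the start: 2 characters match: 're'. Mismatch at position 3: 'v' vs 'c'.

re


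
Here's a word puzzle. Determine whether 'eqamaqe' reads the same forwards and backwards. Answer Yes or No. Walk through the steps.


Forward: 'eqamaqe'
Reversed: 'eqamaqe'
They are identical.

Yes


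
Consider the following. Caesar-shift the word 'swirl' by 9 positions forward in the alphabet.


Shift each letter by 9: s -> b, w -> f, i -> r, r -> a, l -> u. Result: 'bfrau'.

bfrau


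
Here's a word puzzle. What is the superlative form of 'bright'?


Apply superlative formation (add -est): 'bright' -> 'brightest'.

brightest


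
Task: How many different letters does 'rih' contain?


Unique letters in 'rih': {h, i, r} = 3 distinct letters.

3


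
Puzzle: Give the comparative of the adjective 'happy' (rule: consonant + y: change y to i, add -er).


Apply comparative formation (consonant + y: change y to i, add -er): 'happy' -> 'happier'.

happier


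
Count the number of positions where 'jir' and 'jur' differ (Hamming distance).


Alignment:
Position 1: 'j' vs 'j' = match
Position 2: 'i' vs 'u' = DIFFER
Position 3: 'r' vs 'r' = match
Total differences: 1

1


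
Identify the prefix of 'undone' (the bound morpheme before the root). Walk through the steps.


The word 'undone' = 'un' (prefix) + 'done' (root). The prefix is 'un'.

un


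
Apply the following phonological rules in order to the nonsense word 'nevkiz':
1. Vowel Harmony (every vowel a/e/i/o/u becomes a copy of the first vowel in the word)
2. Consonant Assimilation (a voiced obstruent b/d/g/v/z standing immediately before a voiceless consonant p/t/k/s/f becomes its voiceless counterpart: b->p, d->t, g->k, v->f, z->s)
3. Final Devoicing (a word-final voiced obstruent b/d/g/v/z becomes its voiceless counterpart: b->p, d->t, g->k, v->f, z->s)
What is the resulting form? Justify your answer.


Starting form: 'nevkiz'
Rule 1: Vowel Harmony: all vowels become 'e' (matching first vowel). 'nevkiz' -> 'nevkez'
Rule 2: Consonant Assimilation: voiced obstruent before voiceless consonant becomes voiceless ('vk' -> 'fk'). 'nevkez' -> 'nefkez'
Rule 3: Final Devoicing: word-final voiced obstruent 'z' becomes voiceless 's'. 'nefkez' -> 'nefkes'
Final form: 'nefkes'

nefkes


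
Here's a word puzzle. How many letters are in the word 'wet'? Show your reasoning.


Spell out 'wet' and number each letter: w(1), e(2), t(3). Total: 3 letters.

3


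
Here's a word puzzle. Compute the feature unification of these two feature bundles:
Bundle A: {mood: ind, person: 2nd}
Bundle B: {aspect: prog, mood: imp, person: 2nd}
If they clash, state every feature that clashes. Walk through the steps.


Compare features:
aspect: A=_ vs B=prog -> unified: prog
mood: A=ind vs B=imp -> CLASH
person: A=2nd vs B=2nd -> unified: 2nd
Clash detected on feature 'mood' (ind vs imp); unification fails.

CLASH on 'mood' (ind vs imp)


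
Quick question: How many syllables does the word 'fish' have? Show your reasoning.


Break 'fish' into syllables: fish -> fish = 1 syllable

1 syllable


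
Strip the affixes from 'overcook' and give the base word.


Remove prefix 'over' from 'overcook' to get root 'cook'.

cook


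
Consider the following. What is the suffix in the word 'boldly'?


The word 'boldly' = 'bold' (root) + '-ly' (suffix). The suffix is '-ly'.

ly


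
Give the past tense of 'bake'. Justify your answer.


Apply rule: Add -d (word ends in -e). 'bake' becomes 'baked'.

baked


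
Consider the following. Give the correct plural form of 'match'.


Apply rule: Add -es (sibilant/fricative ending). 'match' becomes 'matches'.

matches


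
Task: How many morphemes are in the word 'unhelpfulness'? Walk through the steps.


Decomposition: un- (prefix) + help (root) + -ful (suffix) + -ness (suffix) = 4 morpheme(s)

4 morphemes


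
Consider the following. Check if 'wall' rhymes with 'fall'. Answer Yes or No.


Rime (stressed vowel + following sounds) of 'wall': -all = /ɔːl/
Rime of 'fall': -all = /ɔːl/
/ɔːl/ and /ɔːl/ are the same ending sound, so the words rhyme.

Yes


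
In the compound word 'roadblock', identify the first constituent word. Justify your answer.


Split 'roadblock' into 'road' + 'block'. The first part is 'road'.

road


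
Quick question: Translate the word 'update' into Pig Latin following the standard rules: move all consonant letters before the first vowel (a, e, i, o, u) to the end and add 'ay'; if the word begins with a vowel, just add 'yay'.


'update' starts with a vowel, so add 'yay': 'updateyay'.

updateyay


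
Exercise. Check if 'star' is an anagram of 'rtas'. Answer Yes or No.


Sorted letters of 'star': 'arst'
Sorted letters of 'rtas': 'arst'
They match.

Yes


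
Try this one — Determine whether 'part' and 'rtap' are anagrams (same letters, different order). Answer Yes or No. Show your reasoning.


Sorted letters of 'part': 'aprt'
Sorted letters of 'rtap': 'aprt'
They match.

Yes


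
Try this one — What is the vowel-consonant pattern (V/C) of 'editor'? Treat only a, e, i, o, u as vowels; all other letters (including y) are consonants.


Letter mapping: e = V, d = C, i = V, t = C, o = V, r = C.

VCVCVC


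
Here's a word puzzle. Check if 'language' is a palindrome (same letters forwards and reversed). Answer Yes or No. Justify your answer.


Forward: 'language'
Reversed: 'egaugnal'
They differ.

No


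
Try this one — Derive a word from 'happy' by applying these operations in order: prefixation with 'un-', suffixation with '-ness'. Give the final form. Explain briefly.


Step 1: Add prefix 'un-' to 'happy' = 'unhappy'
Step 2: Add suffix '-ness' to 'unhappy' = 'unhappiness'

unhappiness


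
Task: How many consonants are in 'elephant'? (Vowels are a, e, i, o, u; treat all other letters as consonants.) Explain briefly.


Consonants in 'elephant': l, p, h, n, t = 5 consonants.

5


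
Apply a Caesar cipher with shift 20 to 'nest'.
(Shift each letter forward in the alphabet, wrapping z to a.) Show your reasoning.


Shift each letter by 20: n -> h, e -> y, s -> m, t -> n. Result: 'hymn'.

hymn


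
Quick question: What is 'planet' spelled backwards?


Reverse 'planet' character by character: 'tenalp'.

tenalp


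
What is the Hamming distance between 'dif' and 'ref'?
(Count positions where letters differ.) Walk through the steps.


Alignment:
Position 1: 'd' vs 'r' = DIFFER
Position 2: 'i' vs 'e' = DIFFER
Position 3: 'f' vs 'f' = match
Total differences: 2

2


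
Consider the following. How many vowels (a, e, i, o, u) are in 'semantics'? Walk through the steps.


Vowels in 'semantics': e, a, i = 3 vowels.

3


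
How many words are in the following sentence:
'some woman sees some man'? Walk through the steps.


Split into words: some | woman | sees | some | man = 5 words.

5
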